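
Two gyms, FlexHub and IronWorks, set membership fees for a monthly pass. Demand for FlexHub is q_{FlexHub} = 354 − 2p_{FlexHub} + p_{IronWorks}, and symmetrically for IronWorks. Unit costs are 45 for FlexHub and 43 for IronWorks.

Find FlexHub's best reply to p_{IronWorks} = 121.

141.25

FlexHub's profit: π = (p_{FlexHub} − 45)(354 − 2p_{FlexHub} + p_{IronWorks}).
∂π/∂p_{FlexHub} = 444 − 4p_{FlexHub} + p_{IronWorks} = 0 ⇒ p_{FlexHub} = 111 + 0.25p_{IronWorks}.
At p_{IronWorks} = 121: p_{FlexHub} = 111 + 0.25·121 = 141.25.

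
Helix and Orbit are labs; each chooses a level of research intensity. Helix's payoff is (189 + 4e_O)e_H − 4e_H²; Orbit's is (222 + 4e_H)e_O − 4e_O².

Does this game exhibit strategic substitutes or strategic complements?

strategic complements

Expanding Helix's payoff: 189e_H + 4e_Oe_H − 4e_H².
∂π/∂e_H = 189 + 4e_O − 8e_H = 0, so e_H = 23.625 + 0.5e_O.
The best-response slope de_H/de_O = 0.5 > 0: the reaction function is upward-sloping, so the choices are strategic complements.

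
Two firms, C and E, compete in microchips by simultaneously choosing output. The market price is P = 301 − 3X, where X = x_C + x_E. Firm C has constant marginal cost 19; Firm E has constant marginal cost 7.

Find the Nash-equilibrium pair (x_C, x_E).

Firm C's profit: π = x_C(301 − 3(x_C + x_E)) − 19x_C.
∂π/∂x_C = 282 − 6x_C − 3x_E = 0, so x_C = 47 − 0.5x_E.
By the same steps for E: x_E = 49 − 0.5x_C.
Plugging x_E into C's best response: x_C = 47 − 0.5(49 − 0.5x_C) ⇒ 0.75x_C = 22.5, so x_C = 30.
Then x_E = 49 − 0.5·30 = 34.

30, 34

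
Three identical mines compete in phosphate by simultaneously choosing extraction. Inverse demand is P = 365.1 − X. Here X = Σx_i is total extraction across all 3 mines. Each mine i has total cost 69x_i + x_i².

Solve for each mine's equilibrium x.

49.35

A representative mine's profit is π_i = x_i(365.1 − X) − 69x_i − x_i², with X = x_i + Σ_{j≠i} x_j.
First-order condition: 296.1 − 4x_i − Σ_{j≠i} x_j = 0.
Imposing symmetry (x_j = x for all j) turns Σ_{j≠i} x_j into 2x, so 296.1 = 6x and x = 49.35.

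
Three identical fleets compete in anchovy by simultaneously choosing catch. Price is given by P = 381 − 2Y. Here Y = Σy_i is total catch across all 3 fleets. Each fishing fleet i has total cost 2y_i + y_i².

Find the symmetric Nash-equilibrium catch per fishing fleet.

A representative fishing fleet's profit is π_i = y_i(381 − 2Y) − 2y_i − y_i², with Y = y_i + Σ_{j≠i} y_j.
First-order condition: 379 − 6y_i − 2Σ_{j≠i} y_j = 0.
With identical fishing fleets, set every y_j = y: then 379 − 6y − 4y = 0, i.e. y = 379/10 = 37.9.

37.9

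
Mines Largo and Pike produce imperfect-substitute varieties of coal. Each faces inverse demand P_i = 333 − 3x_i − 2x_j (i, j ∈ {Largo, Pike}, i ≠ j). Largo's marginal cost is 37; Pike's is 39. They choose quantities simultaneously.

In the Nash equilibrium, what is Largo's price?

148.375

Mine Largo's profit: π = x_{Largo}(333 − 3x_{Largo} − 2x_{Pike}) − 37x_{Largo}.
∂π/∂x_{Largo} = 296 − 6x_{Largo} − 2x_{Pike} = 0 ⇒ x_{Largo} = 148/3 − (1/3)x_{Pike}.
Similarly x_{Pike} = 49 − (1/3)x_{Largo}.
Plugging x_{Pike} into Largo's best response: x_{Largo} = 148/3 − (1/3)(49 − (1/3)x_{Largo}) ⇒ (8/9)x_{Largo} = 33, so x_{Largo} = 37.125.
Then x_{Pike} = 49 − (1/3)·37.125 = 36.625.
P_{Largo} = 333 − 3·37.125 − 2·36.625 = 148.375.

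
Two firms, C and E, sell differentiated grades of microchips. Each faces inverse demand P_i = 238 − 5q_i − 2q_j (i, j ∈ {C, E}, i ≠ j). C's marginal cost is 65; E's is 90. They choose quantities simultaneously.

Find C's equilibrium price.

139.6875

Firm C's profit: π = q_C(238 − 5q_C − 2q_E) − 65q_C.
∂π/∂q_C = 173 − 10q_C − 2q_E = 0 ⇒ q_C = 17.3 − 0.2q_E.
Similarly q_E = 14.8 − 0.2q_C.
Solving the two reaction functions simultaneously: (1 − (−0.2)(−0.2))q_C = 17.3 − 0.2·14.8, so 0.96q_C = 14.34 and q_C = 14.9375.
Then q_E = 14.8 − 0.2·14.9375 = 11.8125.
P_C = 238 − 5·14.9375 − 2·11.8125 = 139.6875.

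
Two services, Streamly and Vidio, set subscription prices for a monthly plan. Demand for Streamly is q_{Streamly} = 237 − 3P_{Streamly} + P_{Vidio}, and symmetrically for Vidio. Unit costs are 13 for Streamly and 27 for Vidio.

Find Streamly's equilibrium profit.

Streamly's profit: π = (P_{Streamly} − 13)(237 − 3P_{Streamly} + P_{Vidio}).
∂π/∂P_{Streamly} = 276 − 6P_{Streamly} + P_{Vidio} = 0 ⇒ P_{Streamly} = 46 + (1/6)P_{Vidio}.
Similarly P_{Vidio} = 53 + (1/6)P_{Streamly}.
Solving the two reaction functions simultaneously: (1 − (1/6)(1/6))P_{Streamly} = 46 + (1/6)·53, so (35/36)P_{Streamly} = 329/6 and P_{Streamly} = 56.4.
Then P_{Vidio} = 53 + (1/6)·56.4 = 62.4.
q_{Streamly} = 237 − 3·56.4 + 62.4 = 130.2.
Profit = (56.4 − 13)·130.2 = 5650.68.

5650.68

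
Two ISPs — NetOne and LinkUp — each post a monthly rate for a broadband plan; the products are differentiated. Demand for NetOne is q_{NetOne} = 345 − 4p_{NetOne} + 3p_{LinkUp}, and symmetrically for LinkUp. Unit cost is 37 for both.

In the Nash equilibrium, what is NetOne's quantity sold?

246.4

NetOne's profit: π = (p_{NetOne} − 37)(345 − 4p_{NetOne} + 3p_{LinkUp}).
∂π/∂p_{NetOne} = 493 − 8p_{NetOne} + 3p_{LinkUp} = 0 ⇒ p_{NetOne} = 61.625 + 0.375p_{LinkUp}.
The game is symmetric, so in equilibrium p_{LinkUp} = p_{NetOne}: the reaction function gives 0.625p_{NetOne} = 61.625, hence p_{NetOne} = 98.6.
q_{NetOne} = 345 − 4·98.6 + 3·98.6 = 246.4.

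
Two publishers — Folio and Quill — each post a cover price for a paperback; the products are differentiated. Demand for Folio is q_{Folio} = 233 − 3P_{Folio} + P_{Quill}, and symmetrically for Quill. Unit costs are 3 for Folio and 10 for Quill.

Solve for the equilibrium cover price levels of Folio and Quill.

Folio's profit: π = (P_{Folio} − 3)(233 − 3P_{Folio} + P_{Quill}).
∂π/∂P_{Folio} = 242 − 6P_{Folio} + P_{Quill} = 0 ⇒ P_{Folio} = 121/3 + (1/6)P_{Quill}.
Similarly P_{Quill} = 263/6 + (1/6)P_{Folio}.
Plugging P_{Quill} into Folio's best response: P_{Folio} = 121/3 + (1/6)(263/6 + (1/6)P_{Folio}) ⇒ (35/36)P_{Folio} = 1715/36, so P_{Folio} = 49.
Then P_{Quill} = 263/6 + (1/6)·49 = 52.

49, 52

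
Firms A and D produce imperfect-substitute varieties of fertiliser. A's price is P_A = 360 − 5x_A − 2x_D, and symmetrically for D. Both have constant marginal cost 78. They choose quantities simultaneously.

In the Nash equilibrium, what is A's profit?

2761.25

Firm A's profit: π = x_A(360 − 5x_A − 2x_D) − 78x_A.
∂π/∂x_A = 282 − 10x_A − 2x_D = 0 ⇒ x_A = 28.2 − 0.2x_D.
By symmetry x_D = x_A; substituting into the reaction function, 1.2x_A = 28.2 and x_A = 23.5.
P_A = 360 − 5·23.5 − 2·23.5 = 195.5.
Profit = (195.5 − 78)·23.5 = 2761.25.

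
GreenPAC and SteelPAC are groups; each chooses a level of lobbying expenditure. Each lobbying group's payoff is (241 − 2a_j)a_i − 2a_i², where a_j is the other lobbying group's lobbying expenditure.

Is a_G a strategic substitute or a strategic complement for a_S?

strategic substitutes

GreenPAC's payoff is (241 − 2a_S)a_G − 2a_G².
∂π/∂a_G = 241 − 2a_S − 4a_G = 0, so a_G = 60.25 − 0.5a_S.
The best-response slope da_G/da_S = −0.5 < 0: the reaction function is downward-sloping, so the choices are strategic substitutes.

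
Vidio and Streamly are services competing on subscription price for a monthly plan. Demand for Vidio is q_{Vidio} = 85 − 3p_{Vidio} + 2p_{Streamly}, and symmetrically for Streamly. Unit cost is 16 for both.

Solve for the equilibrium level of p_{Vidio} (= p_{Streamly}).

33.25

Vidio's profit: π = (p_{Vidio} − 16)(85 − 3p_{Vidio} + 2p_{Streamly}).
∂π/∂p_{Vidio} = 133 − 6p_{Vidio} + 2p_{Streamly} = 0 ⇒ p_{Vidio} = 133/6 + (1/3)p_{Streamly}.
By symmetry p_{Streamly} = p_{Vidio}; substituting into the reaction function, (2/3)p_{Vidio} = 133/6 and p_{Vidio} = 33.25.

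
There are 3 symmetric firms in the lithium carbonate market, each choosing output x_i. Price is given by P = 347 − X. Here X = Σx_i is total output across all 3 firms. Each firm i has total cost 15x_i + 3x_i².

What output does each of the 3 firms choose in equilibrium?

33.2

A representative firm's profit is π_i = x_i(347 − X) − 15x_i − 3x_i², with X = x_i + Σ_{j≠i} x_j.
First-order condition: 332 − 8x_i − Σ_{j≠i} x_j = 0.
With identical firms, set every x_j = x: then 332 − 8x − 2x = 0, i.e. x = 332/10 = 33.2.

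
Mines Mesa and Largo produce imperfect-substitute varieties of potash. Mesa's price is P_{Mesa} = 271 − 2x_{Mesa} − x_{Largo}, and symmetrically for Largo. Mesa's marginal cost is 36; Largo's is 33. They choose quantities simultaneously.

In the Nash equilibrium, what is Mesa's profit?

Mine Mesa's profit: π = x_{Mesa}(271 − 2x_{Mesa} − x_{Largo}) − 36x_{Mesa}.
∂π/∂x_{Mesa} = 235 − 4x_{Mesa} − x_{Largo} = 0 ⇒ x_{Mesa} = 58.75 − 0.25x_{Largo}.
Similarly x_{Largo} = 59.5 − 0.25x_{Mesa}.
Substituting the second reaction function into the first: x_{Mesa} = 58.75 − 0.25(59.5 − 0.25x_{Mesa}), which gives 0.9375x_{Mesa} = 43.875 ⇒ x_{Mesa} = 46.8.
Then x_{Largo} = 59.5 − 0.25·46.8 = 47.8.
P_{Mesa} = 271 − 2·46.8 − 47.8 = 129.6.
Profit = (129.6 − 36)·46.8 = 4380.48.

4380.48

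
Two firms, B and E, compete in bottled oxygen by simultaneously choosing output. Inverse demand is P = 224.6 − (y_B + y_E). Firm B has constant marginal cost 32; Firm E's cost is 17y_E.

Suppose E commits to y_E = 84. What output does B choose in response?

Firm B's profit: π = y_B(224.6 − (y_B + y_E)) − 32y_B.
∂π/∂y_B = 192.6 − 2y_B − y_E = 0, so y_B = 96.3 − 0.5y_E.
At y_E = 84: y_B = 96.3 − 0.5·84 = 54.3.

54.3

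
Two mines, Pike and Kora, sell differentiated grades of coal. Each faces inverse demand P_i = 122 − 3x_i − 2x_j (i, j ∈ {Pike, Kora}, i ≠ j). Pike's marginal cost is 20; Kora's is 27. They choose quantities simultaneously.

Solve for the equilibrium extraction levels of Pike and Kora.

Mine Pike's profit: π = x_{Pike}(122 − 3x_{Pike} − 2x_{Kora}) − 20x_{Pike}.
∂π/∂x_{Pike} = 102 − 6x_{Pike} − 2x_{Kora} = 0 ⇒ x_{Pike} = 17 − (1/3)x_{Kora}.
Similarly x_{Kora} = 95/6 − (1/3)x_{Pike}.
Plugging x_{Kora} into Pike's best response: x_{Pike} = 17 − (1/3)(95/6 − (1/3)x_{Pike}) ⇒ (8/9)x_{Pike} = 211/18, so x_{Pike} = 13.1875.
Then x_{Kora} = 95/6 − (1/3)·13.1875 = 11.4375.

13.1875, 11.4375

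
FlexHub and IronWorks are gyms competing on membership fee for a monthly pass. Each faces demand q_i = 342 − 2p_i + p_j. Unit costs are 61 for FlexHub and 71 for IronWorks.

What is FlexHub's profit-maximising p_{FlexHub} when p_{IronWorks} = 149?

FlexHub's profit: π = (p_{FlexHub} − 61)(342 − 2p_{FlexHub} + p_{IronWorks}).
∂π/∂p_{FlexHub} = 464 − 4p_{FlexHub} + p_{IronWorks} = 0 ⇒ p_{FlexHub} = 116 + 0.25p_{IronWorks}.
At p_{IronWorks} = 149: p_{FlexHub} = 116 + 0.25·149 = 153.25.

153.25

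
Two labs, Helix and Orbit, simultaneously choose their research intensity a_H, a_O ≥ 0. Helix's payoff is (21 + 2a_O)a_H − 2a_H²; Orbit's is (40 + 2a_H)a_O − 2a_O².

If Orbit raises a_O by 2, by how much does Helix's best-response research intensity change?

1

Expanding Helix's payoff: 21a_H + 2a_Oa_H − 2a_H².
∂π/∂a_H = 21 + 2a_O − 4a_H = 0, so a_H = 5.25 + 0.5a_O.
The reaction-function slope is 0.5, so a 2-unit rise in a_O moves a_H by 0.5 × 2 = 1. Helix's best response rises — the actions are strategic complements.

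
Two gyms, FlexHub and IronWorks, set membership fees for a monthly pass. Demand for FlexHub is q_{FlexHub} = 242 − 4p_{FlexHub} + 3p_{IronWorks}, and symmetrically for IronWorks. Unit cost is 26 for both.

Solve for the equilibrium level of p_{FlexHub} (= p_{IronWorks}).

FlexHub's profit: π = (p_{FlexHub} − 26)(242 − 4p_{FlexHub} + 3p_{IronWorks}).
∂π/∂p_{FlexHub} = 346 − 8p_{FlexHub} + 3p_{IronWorks} = 0 ⇒ p_{FlexHub} = 43.25 + 0.375p_{IronWorks}.
Setting p_{FlexHub} = p_{IronWorks} in the reaction function: p_{FlexHub} = 43.25 + 0.375p_{FlexHub}, so p_{FlexHub} = 43.25 / 0.625 = 69.2.

69.2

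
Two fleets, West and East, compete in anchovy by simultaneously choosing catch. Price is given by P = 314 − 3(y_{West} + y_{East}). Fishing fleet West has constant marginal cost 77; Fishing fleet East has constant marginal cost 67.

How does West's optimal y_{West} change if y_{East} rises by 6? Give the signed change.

-3

Fishing fleet West's profit: π = y_{West}(314 − 3(y_{West} + y_{East})) − 77y_{West}.
∂π/∂y_{West} = 237 − 6y_{West} − 3y_{East} = 0, so y_{West} = 39.5 − 0.5y_{East}.
The reaction-function slope is −0.5, so a 6-unit rise in y_{East} moves y_{West} by −0.5 × 6 = −3. West's best response falls — the actions are strategic substitutes.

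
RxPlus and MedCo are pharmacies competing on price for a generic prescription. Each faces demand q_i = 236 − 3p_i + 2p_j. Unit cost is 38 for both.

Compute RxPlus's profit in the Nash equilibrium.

7350.75

RxPlus's profit: π = (p_{RxPlus} − 38)(236 − 3p_{RxPlus} + 2p_{MedCo}).
∂π/∂p_{RxPlus} = 350 − 6p_{RxPlus} + 2p_{MedCo} = 0 ⇒ p_{RxPlus} = 175/3 + (1/3)p_{MedCo}.
The game is symmetric, so in equilibrium p_{MedCo} = p_{RxPlus}: the reaction function gives (2/3)p_{RxPlus} = 175/3, hence p_{RxPlus} = 87.5.
q_{RxPlus} = 236 − 3·87.5 + 2·87.5 = 148.5.
Profit = (87.5 − 38)·148.5 = 7350.75.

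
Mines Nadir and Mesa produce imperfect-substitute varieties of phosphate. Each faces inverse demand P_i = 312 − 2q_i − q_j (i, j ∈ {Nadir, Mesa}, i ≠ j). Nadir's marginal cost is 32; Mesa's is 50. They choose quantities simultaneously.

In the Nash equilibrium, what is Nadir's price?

Mine Nadir's profit: π = q_{Nadir}(312 − 2q_{Nadir} − q_{Mesa}) − 32q_{Nadir}.
∂π/∂q_{Nadir} = 280 − 4q_{Nadir} − q_{Mesa} = 0 ⇒ q_{Nadir} = 70 − 0.25q_{Mesa}.
Similarly q_{Mesa} = 65.5 − 0.25q_{Nadir}.
Solving the two reaction functions simultaneously: (1 − (−0.25)(−0.25))q_{Nadir} = 70 − 0.25·65.5, so 0.9375q_{Nadir} = 53.625 and q_{Nadir} = 57.2.
Then q_{Mesa} = 65.5 − 0.25·57.2 = 51.2.
P_{Nadir} = 312 − 2·57.2 − 51.2 = 146.4.

146.4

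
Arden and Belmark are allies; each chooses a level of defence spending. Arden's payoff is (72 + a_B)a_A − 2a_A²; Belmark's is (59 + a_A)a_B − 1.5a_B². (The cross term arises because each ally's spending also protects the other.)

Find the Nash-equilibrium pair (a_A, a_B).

25, 28

Expanding Arden's payoff: 72a_A + a_Ba_A − 2a_A².
∂π/∂a_A = 72 + a_B − 4a_A = 0, so a_A = 18 + 0.25a_B.
Likewise for Belmark: a_B = 59/3 + (1/3)a_A.
Plugging a_B into Arden's best response: a_A = 18 + 0.25(59/3 + (1/3)a_A) ⇒ (11/12)a_A = 275/12, so a_A = 25.
Then a_B = 59/3 + (1/3)·25 = 28.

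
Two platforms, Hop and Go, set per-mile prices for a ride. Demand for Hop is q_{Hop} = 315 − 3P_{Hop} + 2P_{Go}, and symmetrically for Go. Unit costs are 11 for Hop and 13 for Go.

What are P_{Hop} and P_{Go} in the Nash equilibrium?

87.375, 88.125

Hop's profit: π = (P_{Hop} − 11)(315 − 3P_{Hop} + 2P_{Go}).
∂π/∂P_{Hop} = 348 − 6P_{Hop} + 2P_{Go} = 0 ⇒ P_{Hop} = 58 + (1/3)P_{Go}.
Similarly P_{Go} = 59 + (1/3)P_{Hop}.
Solving the two reaction functions simultaneously: (1 − (1/3)(1/3))P_{Hop} = 58 + (1/3)·59, so (8/9)P_{Hop} = 233/3 and P_{Hop} = 87.375.
Then P_{Go} = 59 + (1/3)·87.375 = 88.125.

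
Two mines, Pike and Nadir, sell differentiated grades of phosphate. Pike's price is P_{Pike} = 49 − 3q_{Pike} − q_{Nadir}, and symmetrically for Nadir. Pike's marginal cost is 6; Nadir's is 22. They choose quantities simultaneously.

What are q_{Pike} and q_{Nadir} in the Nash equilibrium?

6.6, 3.4

Mine Pike's profit: π = q_{Pike}(49 − 3q_{Pike} − q_{Nadir}) − 6q_{Pike}.
∂π/∂q_{Pike} = 43 − 6q_{Pike} − q_{Nadir} = 0 ⇒ q_{Pike} = 43/6 − (1/6)q_{Nadir}.
Similarly q_{Nadir} = 4.5 − (1/6)q_{Pike}.
Substituting the second reaction function into the first: q_{Pike} = 43/6 − (1/6)(4.5 − (1/6)q_{Pike}), which gives (35/36)q_{Pike} = 77/12 ⇒ q_{Pike} = 6.6.
Then q_{Nadir} = 4.5 − (1/6)·6.6 = 3.4.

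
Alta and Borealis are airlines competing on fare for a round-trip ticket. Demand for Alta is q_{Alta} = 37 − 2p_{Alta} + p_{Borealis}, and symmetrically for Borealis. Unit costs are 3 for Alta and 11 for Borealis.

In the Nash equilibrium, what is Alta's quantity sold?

Alta's profit: π = (p_{Alta} − 3)(37 − 2p_{Alta} + p_{Borealis}).
∂π/∂p_{Alta} = 43 − 4p_{Alta} + p_{Borealis} = 0 ⇒ p_{Alta} = 10.75 + 0.25p_{Borealis}.
Similarly p_{Borealis} = 14.75 + 0.25p_{Alta}.
Solving the two reaction functions simultaneously: (1 − (0.25)(0.25))p_{Alta} = 10.75 + 0.25·14.75, so 0.9375p_{Alta} = 14.4375 and p_{Alta} = 15.4.
Then p_{Borealis} = 14.75 + 0.25·15.4 = 18.6.
q_{Alta} = 37 − 2·15.4 + 18.6 = 24.8.

24.8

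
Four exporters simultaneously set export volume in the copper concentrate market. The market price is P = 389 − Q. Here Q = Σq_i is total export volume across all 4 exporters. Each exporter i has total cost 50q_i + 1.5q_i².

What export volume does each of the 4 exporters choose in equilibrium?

42.375

A representative exporter's profit is π_i = q_i(389 − Q) − 50q_i − 1.5q_i², with Q = q_i + Σ_{j≠i} q_j.
First-order condition: 339 − 5q_i − Σ_{j≠i} q_j = 0.
In a symmetric equilibrium every exporter chooses the same q, so Σ_{j≠i} q_j = 3q. The condition becomes 339 − 8q = 0, giving q = 339/8 = 42.375.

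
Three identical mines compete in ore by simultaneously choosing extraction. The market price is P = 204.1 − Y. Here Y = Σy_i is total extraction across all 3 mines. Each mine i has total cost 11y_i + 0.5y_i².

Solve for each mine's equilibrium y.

38.62

A representative mine's profit is π_i = y_i(204.1 − Y) − 11y_i − 0.5y_i², with Y = y_i + Σ_{j≠i} y_j.
First-order condition: 193.1 − 3y_i − Σ_{j≠i} y_j = 0.
Imposing symmetry (y_j = y for all j) turns Σ_{j≠i} y_j into 2y, so 193.1 = 5y and y = 38.62.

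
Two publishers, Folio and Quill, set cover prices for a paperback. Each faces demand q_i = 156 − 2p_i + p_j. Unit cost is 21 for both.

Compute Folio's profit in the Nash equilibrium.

4050

Folio's profit: π = (p_{Folio} − 21)(156 − 2p_{Folio} + p_{Quill}).
∂π/∂p_{Folio} = 198 − 4p_{Folio} + p_{Quill} = 0 ⇒ p_{Folio} = 49.5 + 0.25p_{Quill}.
Setting p_{Folio} = p_{Quill} in the reaction function: p_{Folio} = 49.5 + 0.25p_{Folio}, so p_{Folio} = 49.5 / 0.75 = 66.
q_{Folio} = 156 − 2·66 + 66 = 90.
Profit = (66 − 21)·90 = 4050.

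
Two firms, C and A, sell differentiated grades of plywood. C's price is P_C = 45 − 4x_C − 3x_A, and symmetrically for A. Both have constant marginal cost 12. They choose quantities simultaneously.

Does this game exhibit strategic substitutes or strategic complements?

Firm C's profit: π = x_C(45 − 4x_C − 3x_A) − 12x_C.
∂π/∂x_C = 33 − 8x_C − 3x_A = 0 ⇒ x_C = 4.125 − 0.375x_A.
The best-response slope dx_C/dx_A = −0.375 < 0: the reaction function is downward-sloping, so the choices are strategic substitutes.

strategic substitutes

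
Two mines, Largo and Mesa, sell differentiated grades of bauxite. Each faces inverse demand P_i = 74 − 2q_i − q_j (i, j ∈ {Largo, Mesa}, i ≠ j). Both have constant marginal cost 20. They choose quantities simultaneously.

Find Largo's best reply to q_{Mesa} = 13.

Mine Largo's profit: π = q_{Largo}(74 − 2q_{Largo} − q_{Mesa}) − 20q_{Largo}.
∂π/∂q_{Largo} = 54 − 4q_{Largo} − q_{Mesa} = 0 ⇒ q_{Largo} = 13.5 − 0.25q_{Mesa}.
At q_{Mesa} = 13: q_{Largo} = 13.5 − 0.25·13 = 10.25.

10.25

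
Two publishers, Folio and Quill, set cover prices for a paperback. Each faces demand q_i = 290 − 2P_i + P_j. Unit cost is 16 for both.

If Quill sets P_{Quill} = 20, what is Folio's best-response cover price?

85.5

Folio's profit: π = (P_{Folio} − 16)(290 − 2P_{Folio} + P_{Quill}).
∂π/∂P_{Folio} = 322 − 4P_{Folio} + P_{Quill} = 0 ⇒ P_{Folio} = 80.5 + 0.25P_{Quill}.
At P_{Quill} = 20: P_{Folio} = 80.5 + 0.25·20 = 85.5.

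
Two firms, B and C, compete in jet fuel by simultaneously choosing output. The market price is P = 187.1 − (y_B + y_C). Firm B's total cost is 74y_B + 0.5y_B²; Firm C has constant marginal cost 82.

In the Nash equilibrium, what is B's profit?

Firm B's profit: π = y_B(187.1 − (y_B + y_C)) − 74y_B − 0.5y_B².
∂π/∂y_B = 113.1 − 3y_B − y_C = 0, so y_B = 37.7 − (1/3)y_C.
For C: ∂π/∂y_C = 105.1 − 2y_C − y_B = 0 ⇒ y_C = 52.55 − 0.5y_B.
Substituting the second reaction function into the first: y_B = 37.7 − (1/3)(52.55 − 0.5y_B), which gives (5/6)y_B = 1211/60 ⇒ y_B = 24.22.
Then y_C = 52.55 − 0.5·24.22 = 40.44.
Price P = 187.1 − 64.66 = 122.44.
B's profit: (122.44 − 74)·24.22 − 0.5(24.22)² = 879.9126.

879.9126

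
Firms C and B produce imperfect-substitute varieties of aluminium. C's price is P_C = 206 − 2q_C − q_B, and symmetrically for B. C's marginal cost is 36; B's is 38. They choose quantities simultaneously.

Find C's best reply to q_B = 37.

33.25

Firm C's profit: π = q_C(206 − 2q_C − q_B) − 36q_C.
∂π/∂q_C = 170 − 4q_C − q_B = 0 ⇒ q_C = 42.5 − 0.25q_B.
At q_B = 37: q_C = 42.5 − 0.25·37 = 33.25.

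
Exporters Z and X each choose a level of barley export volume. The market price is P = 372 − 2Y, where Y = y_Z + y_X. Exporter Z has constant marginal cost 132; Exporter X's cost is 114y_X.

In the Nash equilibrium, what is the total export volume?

Exporter Z's profit: π = y_Z(372 − 2(y_Z + y_X)) − 132y_Z.
∂π/∂y_Z = 240 − 4y_Z − 2y_X = 0, so y_Z = 60 − 0.5y_X.
By the same steps for X: y_X = 64.5 − 0.5y_Z.
Solving the two reaction functions simultaneously: (1 − (−0.5)(−0.5))y_Z = 60 − 0.5·64.5, so 0.75y_Z = 27.75 and y_Z = 37.
Then y_X = 64.5 − 0.5·37 = 46.
Total export volume: 37 + 46 = 83.

83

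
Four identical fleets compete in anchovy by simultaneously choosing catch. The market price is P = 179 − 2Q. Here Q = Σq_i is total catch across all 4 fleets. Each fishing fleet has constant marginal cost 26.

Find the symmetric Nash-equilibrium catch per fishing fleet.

A representative fishing fleet's profit is π_i = q_i(179 − 2Q) − 26q_i, with Q = q_i + Σ_{j≠i} q_j.
First-order condition: 153 − 4q_i − 2Σ_{j≠i} q_j = 0.
In a symmetric equilibrium every fishing fleet chooses the same q, so Σ_{j≠i} q_j = 3q. The condition becomes 153 − 10q = 0, giving q = 153/10 = 15.3.

15.3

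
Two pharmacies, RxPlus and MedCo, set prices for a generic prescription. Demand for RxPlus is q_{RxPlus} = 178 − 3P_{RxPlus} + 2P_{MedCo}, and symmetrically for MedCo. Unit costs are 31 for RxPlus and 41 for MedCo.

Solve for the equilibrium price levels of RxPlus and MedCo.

69.625, 73.375

RxPlus's profit: π = (P_{RxPlus} − 31)(178 − 3P_{RxPlus} + 2P_{MedCo}).
∂π/∂P_{RxPlus} = 271 − 6P_{RxPlus} + 2P_{MedCo} = 0 ⇒ P_{RxPlus} = 271/6 + (1/3)P_{MedCo}.
Similarly P_{MedCo} = 301/6 + (1/3)P_{RxPlus}.
Solving the two reaction functions simultaneously: (1 − (1/3)(1/3))P_{RxPlus} = 271/6 + (1/3)·(301/6), so (8/9)P_{RxPlus} = 557/9 and P_{RxPlus} = 69.625.
Then P_{MedCo} = 301/6 + (1/3)·69.625 = 73.375.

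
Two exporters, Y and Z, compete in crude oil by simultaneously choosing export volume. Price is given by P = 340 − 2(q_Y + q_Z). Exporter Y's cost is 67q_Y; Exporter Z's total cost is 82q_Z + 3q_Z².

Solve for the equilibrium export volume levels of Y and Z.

Exporter Y's profit: π = q_Y(340 − 2(q_Y + q_Z)) − 67q_Y.
∂π/∂q_Y = 273 − 4q_Y − 2q_Z = 0, so q_Y = 68.25 − 0.5q_Z.
For Z: ∂π/∂q_Z = 258 − 10q_Z − 2q_Y = 0 ⇒ q_Z = 25.8 − 0.2q_Y.
Plugging q_Z into Y's best response: q_Y = 68.25 − 0.5(25.8 − 0.2q_Y) ⇒ 0.9q_Y = 55.35, so q_Y = 61.5.
Then q_Z = 25.8 − 0.2·61.5 = 13.5.

61.5, 13.5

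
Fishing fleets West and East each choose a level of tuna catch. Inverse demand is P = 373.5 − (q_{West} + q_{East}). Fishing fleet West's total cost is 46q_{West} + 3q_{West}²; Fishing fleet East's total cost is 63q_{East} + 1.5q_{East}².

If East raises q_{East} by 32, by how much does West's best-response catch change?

Fishing fleet West's profit: π = q_{West}(373.5 − (q_{West} + q_{East})) − 46q_{West} − 3q_{West}².
∂π/∂q_{West} = 327.5 − 8q_{West} − q_{East} = 0, so q_{West} = 40.9375 − 0.125q_{East}.
The reaction-function slope is −0.125, so a 32-unit rise in q_{East} moves q_{West} by −0.125 × 32 = −4. West's best response falls — the actions are strategic substitutes.

-4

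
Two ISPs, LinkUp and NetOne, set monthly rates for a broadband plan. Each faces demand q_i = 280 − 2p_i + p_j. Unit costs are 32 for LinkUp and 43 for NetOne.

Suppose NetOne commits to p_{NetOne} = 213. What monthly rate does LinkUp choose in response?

LinkUp's profit: π = (p_{LinkUp} − 32)(280 − 2p_{LinkUp} + p_{NetOne}).
∂π/∂p_{LinkUp} = 344 − 4p_{LinkUp} + p_{NetOne} = 0 ⇒ p_{LinkUp} = 86 + 0.25p_{NetOne}.
At p_{NetOne} = 213: p_{LinkUp} = 86 + 0.25·213 = 139.25.

139.25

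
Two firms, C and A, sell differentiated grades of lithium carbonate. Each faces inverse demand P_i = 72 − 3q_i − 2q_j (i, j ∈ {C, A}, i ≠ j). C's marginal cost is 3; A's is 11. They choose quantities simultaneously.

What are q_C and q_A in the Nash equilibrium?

9.125, 7.125

Firm C's profit: π = q_C(72 − 3q_C − 2q_A) − 3q_C.
∂π/∂q_C = 69 − 6q_C − 2q_A = 0 ⇒ q_C = 11.5 − (1/3)q_A.
Similarly q_A = 61/6 − (1/3)q_C.
Plugging q_A into C's best response: q_C = 11.5 − (1/3)(61/6 − (1/3)q_C) ⇒ (8/9)q_C = 73/9, so q_C = 9.125.
Then q_A = 61/6 − (1/3)·9.125 = 7.125.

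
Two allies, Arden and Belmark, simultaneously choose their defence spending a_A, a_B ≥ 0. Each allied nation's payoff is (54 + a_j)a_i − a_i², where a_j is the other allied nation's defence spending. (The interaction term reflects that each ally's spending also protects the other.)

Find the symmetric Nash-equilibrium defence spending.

54

Arden's payoff is (54 + a_B)a_A − a_A².
∂π/∂a_A = 54 + a_B − 2a_A = 0, so a_A = 27 + 0.5a_B.
Setting a_A = a_B in the reaction function: a_A = 27 + 0.5a_A, so a_A = 27 / 0.5 = 54.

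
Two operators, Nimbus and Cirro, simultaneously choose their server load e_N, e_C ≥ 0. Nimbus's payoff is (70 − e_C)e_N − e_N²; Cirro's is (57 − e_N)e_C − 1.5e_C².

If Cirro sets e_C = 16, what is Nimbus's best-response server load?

27

Expanding Nimbus's payoff: 70e_N − e_Ce_N − e_N².
∂π/∂e_N = 70 − e_C − 2e_N = 0, so e_N = 35 − 0.5e_C.
At e_C = 16: e_N = 35 − 0.5·16 = 27.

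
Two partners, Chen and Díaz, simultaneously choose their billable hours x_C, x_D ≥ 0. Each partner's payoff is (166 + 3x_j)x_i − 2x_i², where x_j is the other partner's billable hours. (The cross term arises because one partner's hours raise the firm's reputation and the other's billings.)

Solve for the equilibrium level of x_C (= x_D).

166

Chen's payoff is (166 + 3x_D)x_C − 2x_C².
∂π/∂x_C = 166 + 3x_D − 4x_C = 0, so x_C = 41.5 + 0.75x_D.
By symmetry x_D = x_C; substituting into the reaction function, 0.25x_C = 41.5 and x_C = 166.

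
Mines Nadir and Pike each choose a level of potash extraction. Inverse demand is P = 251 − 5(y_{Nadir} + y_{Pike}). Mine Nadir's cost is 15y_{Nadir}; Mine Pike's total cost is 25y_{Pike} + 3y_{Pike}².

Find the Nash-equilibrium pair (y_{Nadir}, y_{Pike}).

Mine Nadir's profit: π = y_{Nadir}(251 − 5(y_{Nadir} + y_{Pike})) − 15y_{Nadir}.
∂π/∂y_{Nadir} = 236 − 10y_{Nadir} − 5y_{Pike} = 0, so y_{Nadir} = 23.6 − 0.5y_{Pike}.
For Pike: ∂π/∂y_{Pike} = 226 − 16y_{Pike} − 5y_{Nadir} = 0 ⇒ y_{Pike} = 14.125 − 0.3125y_{Nadir}.
Solving the two reaction functions simultaneously: (1 − (−0.5)(−0.3125))y_{Nadir} = 23.6 − 0.5·14.125, so (27/32)y_{Nadir} = 16.5375 and y_{Nadir} = 19.6.
Then y_{Pike} = 14.125 − 0.3125·19.6 = 8.

19.6, 8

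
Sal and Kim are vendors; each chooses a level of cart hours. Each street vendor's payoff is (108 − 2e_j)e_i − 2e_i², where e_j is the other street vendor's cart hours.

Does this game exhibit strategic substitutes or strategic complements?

Sal's payoff is (108 − 2e_K)e_S − 2e_S².
∂π/∂e_S = 108 − 2e_K − 4e_S = 0, so e_S = 27 − 0.5e_K.
The best-response slope de_S/de_K = −0.5 < 0: the reaction function is downward-sloping, so the choices are strategic substitutes.

strategic substitutes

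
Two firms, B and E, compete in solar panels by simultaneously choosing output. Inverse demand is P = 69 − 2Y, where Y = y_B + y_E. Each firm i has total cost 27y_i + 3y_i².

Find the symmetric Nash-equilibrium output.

Firm B's profit: π = y_B(69 − 2(y_B + y_E)) − 27y_B − 3y_B².
∂π/∂y_B = 42 − 10y_B − 2y_E = 0, so y_B = 4.2 − 0.2y_E.
The game is symmetric, so in equilibrium y_E = y_B: the reaction function gives 1.2y_B = 4.2, hence y_B = 3.5.

3.5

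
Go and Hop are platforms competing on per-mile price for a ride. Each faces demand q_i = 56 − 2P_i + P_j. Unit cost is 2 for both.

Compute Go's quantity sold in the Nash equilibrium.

36

Go's profit: π = (P_{Go} − 2)(56 − 2P_{Go} + P_{Hop}).
∂π/∂P_{Go} = 60 − 4P_{Go} + P_{Hop} = 0 ⇒ P_{Go} = 15 + 0.25P_{Hop}.
By symmetry P_{Hop} = P_{Go}; substituting into the reaction function, 0.75P_{Go} = 15 and P_{Go} = 20.
q_{Go} = 56 − 2·20 + 20 = 36.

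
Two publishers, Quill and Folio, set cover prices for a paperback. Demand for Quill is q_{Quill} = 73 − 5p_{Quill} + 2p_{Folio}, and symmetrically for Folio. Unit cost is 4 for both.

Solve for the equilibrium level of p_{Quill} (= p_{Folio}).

11.625

Quill's profit: π = (p_{Quill} − 4)(73 − 5p_{Quill} + 2p_{Folio}).
∂π/∂p_{Quill} = 93 − 10p_{Quill} + 2p_{Folio} = 0 ⇒ p_{Quill} = 9.3 + 0.2p_{Folio}.
By symmetry p_{Folio} = p_{Quill}; substituting into the reaction function, 0.8p_{Quill} = 9.3 and p_{Quill} = 11.625.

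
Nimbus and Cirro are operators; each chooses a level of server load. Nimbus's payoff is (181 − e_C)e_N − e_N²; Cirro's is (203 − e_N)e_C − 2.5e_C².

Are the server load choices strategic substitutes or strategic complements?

Expanding Nimbus's payoff: 181e_N − e_Ce_N − e_N².
∂π/∂e_N = 181 − e_C − 2e_N = 0, so e_N = 90.5 − 0.5e_C.
The best-response slope de_N/de_C = −0.5 < 0: the reaction function is downward-sloping, so the choices are strategic substitutes.

strategic substitutes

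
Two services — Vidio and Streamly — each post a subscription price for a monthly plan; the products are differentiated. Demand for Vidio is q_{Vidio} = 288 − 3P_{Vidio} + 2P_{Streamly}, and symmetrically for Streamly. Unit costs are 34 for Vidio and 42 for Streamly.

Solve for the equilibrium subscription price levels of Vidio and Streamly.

Vidio's profit: π = (P_{Vidio} − 34)(288 − 3P_{Vidio} + 2P_{Streamly}).
∂π/∂P_{Vidio} = 390 − 6P_{Vidio} + 2P_{Streamly} = 0 ⇒ P_{Vidio} = 65 + (1/3)P_{Streamly}.
Similarly P_{Streamly} = 69 + (1/3)P_{Vidio}.
Solving the two reaction functions simultaneously: (1 − (1/3)(1/3))P_{Vidio} = 65 + (1/3)·69, so (8/9)P_{Vidio} = 88 and P_{Vidio} = 99.
Then P_{Streamly} = 69 + (1/3)·99 = 102.

99, 102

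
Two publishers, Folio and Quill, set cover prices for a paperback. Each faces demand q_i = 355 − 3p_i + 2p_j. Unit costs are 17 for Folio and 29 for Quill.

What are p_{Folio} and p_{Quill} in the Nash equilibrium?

Folio's profit: π = (p_{Folio} − 17)(355 − 3p_{Folio} + 2p_{Quill}).
∂π/∂p_{Folio} = 406 − 6p_{Folio} + 2p_{Quill} = 0 ⇒ p_{Folio} = 203/3 + (1/3)p_{Quill}.
Similarly p_{Quill} = 221/3 + (1/3)p_{Folio}.
Solving the two reaction functions simultaneously: (1 − (1/3)(1/3))p_{Folio} = 203/3 + (1/3)·(221/3), so (8/9)p_{Folio} = 830/9 and p_{Folio} = 103.75.
Then p_{Quill} = 221/3 + (1/3)·103.75 = 108.25.

103.75, 108.25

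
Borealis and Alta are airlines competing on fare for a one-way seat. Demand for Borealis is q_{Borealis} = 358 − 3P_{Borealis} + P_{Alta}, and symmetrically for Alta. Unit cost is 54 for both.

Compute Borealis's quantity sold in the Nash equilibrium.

150

Borealis's profit: π = (P_{Borealis} − 54)(358 − 3P_{Borealis} + P_{Alta}).
∂π/∂P_{Borealis} = 520 − 6P_{Borealis} + P_{Alta} = 0 ⇒ P_{Borealis} = 260/3 + (1/6)P_{Alta}.
The game is symmetric, so in equilibrium P_{Alta} = P_{Borealis}: the reaction function gives (5/6)P_{Borealis} = 260/3, hence P_{Borealis} = 104.
q_{Borealis} = 358 − 3·104 + 104 = 150.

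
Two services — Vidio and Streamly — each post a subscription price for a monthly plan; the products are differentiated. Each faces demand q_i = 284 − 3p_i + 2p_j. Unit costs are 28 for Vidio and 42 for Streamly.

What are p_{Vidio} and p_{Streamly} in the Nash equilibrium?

Vidio's profit: π = (p_{Vidio} − 28)(284 − 3p_{Vidio} + 2p_{Streamly}).
∂π/∂p_{Vidio} = 368 − 6p_{Vidio} + 2p_{Streamly} = 0 ⇒ p_{Vidio} = 184/3 + (1/3)p_{Streamly}.
Similarly p_{Streamly} = 205/3 + (1/3)p_{Vidio}.
Substituting the second reaction function into the first: p_{Vidio} = 184/3 + (1/3)(205/3 + (1/3)p_{Vidio}), which gives (8/9)p_{Vidio} = 757/9 ⇒ p_{Vidio} = 94.625.
Then p_{Streamly} = 205/3 + (1/3)·94.625 = 99.875.

94.625, 99.875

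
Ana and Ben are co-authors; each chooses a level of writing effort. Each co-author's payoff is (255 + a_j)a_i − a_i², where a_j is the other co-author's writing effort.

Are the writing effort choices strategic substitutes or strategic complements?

Ana's payoff is (255 + a_B)a_A − a_A².
∂π/∂a_A = 255 + a_B − 2a_A = 0, so a_A = 127.5 + 0.5a_B.
The best-response slope da_A/da_B = 0.5 > 0: the reaction function is upward-sloping, so the choices are strategic complements.

strategic complements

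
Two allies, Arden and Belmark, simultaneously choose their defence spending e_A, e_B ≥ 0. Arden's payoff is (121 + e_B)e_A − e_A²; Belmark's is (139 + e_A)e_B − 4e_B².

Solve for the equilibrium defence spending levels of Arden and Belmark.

Expanding Arden's payoff: 121e_A + e_Be_A − e_A².
∂π/∂e_A = 121 + e_B − 2e_A = 0, so e_A = 60.5 + 0.5e_B.
Likewise for Belmark: e_B = 17.375 + 0.125e_A.
Plugging e_B into Arden's best response: e_A = 60.5 + 0.5(17.375 + 0.125e_A) ⇒ 0.9375e_A = 69.1875, so e_A = 73.8.
Then e_B = 17.375 + 0.125·73.8 = 26.6.

73.8, 26.6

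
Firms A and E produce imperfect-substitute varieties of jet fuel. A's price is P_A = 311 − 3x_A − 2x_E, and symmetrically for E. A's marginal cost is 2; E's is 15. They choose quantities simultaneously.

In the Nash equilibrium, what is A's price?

Firm A's profit: π = x_A(311 − 3x_A − 2x_E) − 2x_A.
∂π/∂x_A = 309 − 6x_A − 2x_E = 0 ⇒ x_A = 51.5 − (1/3)x_E.
Similarly x_E = 148/3 − (1/3)x_A.
Substituting the second reaction function into the first: x_A = 51.5 − (1/3)(148/3 − (1/3)x_A), which gives (8/9)x_A = 631/18 ⇒ x_A = 39.4375.
Then x_E = 148/3 − (1/3)·39.4375 = 36.1875.
P_A = 311 − 3·39.4375 − 2·36.1875 = 120.3125.

120.3125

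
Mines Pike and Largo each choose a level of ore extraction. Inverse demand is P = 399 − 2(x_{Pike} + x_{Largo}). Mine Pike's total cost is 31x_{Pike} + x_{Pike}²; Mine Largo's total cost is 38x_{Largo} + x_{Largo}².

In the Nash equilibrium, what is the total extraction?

Mine Pike's profit: π = x_{Pike}(399 − 2(x_{Pike} + x_{Largo})) − 31x_{Pike} − x_{Pike}².
∂π/∂x_{Pike} = 368 − 6x_{Pike} − 2x_{Largo} = 0, so x_{Pike} = 184/3 − (1/3)x_{Largo}.
By the same steps for Largo: x_{Largo} = 361/6 − (1/3)x_{Pike}.
Substituting the second reaction function into the first: x_{Pike} = 184/3 − (1/3)(361/6 − (1/3)x_{Pike}), which gives (8/9)x_{Pike} = 743/18 ⇒ x_{Pike} = 46.4375.
Then x_{Largo} = 361/6 − (1/3)·46.4375 = 44.6875.
Total extraction: 46.4375 + 44.6875 = 91.125.

91.125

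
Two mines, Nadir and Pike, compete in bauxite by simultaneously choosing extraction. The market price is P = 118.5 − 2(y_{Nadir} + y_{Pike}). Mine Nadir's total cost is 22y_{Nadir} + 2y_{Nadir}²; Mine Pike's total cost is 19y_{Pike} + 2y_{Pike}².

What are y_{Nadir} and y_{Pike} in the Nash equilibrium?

9.55, 10.05

Mine Nadir's profit: π = y_{Nadir}(118.5 − 2(y_{Nadir} + y_{Pike})) − 22y_{Nadir} − 2y_{Nadir}².
∂π/∂y_{Nadir} = 96.5 − 8y_{Nadir} − 2y_{Pike} = 0, so y_{Nadir} = 12.0625 − 0.25y_{Pike}.
By the same steps for Pike: y_{Pike} = 12.4375 − 0.25y_{Nadir}.
Substituting the second reaction function into the first: y_{Nadir} = 12.0625 − 0.25(12.4375 − 0.25y_{Nadir}), which gives 0.9375y_{Nadir} = 573/64 ⇒ y_{Nadir} = 9.55.
Then y_{Pike} = 12.4375 − 0.25·9.55 = 10.05.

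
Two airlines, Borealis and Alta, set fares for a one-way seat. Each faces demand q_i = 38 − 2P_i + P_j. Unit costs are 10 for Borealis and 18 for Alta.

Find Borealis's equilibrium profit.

Borealis's profit: π = (P_{Borealis} − 10)(38 − 2P_{Borealis} + P_{Alta}).
∂π/∂P_{Borealis} = 58 − 4P_{Borealis} + P_{Alta} = 0 ⇒ P_{Borealis} = 14.5 + 0.25P_{Alta}.
Similarly P_{Alta} = 18.5 + 0.25P_{Borealis}.
Plugging P_{Alta} into Borealis's best response: P_{Borealis} = 14.5 + 0.25(18.5 + 0.25P_{Borealis}) ⇒ 0.9375P_{Borealis} = 19.125, so P_{Borealis} = 20.4.
Then P_{Alta} = 18.5 + 0.25·20.4 = 23.6.
q_{Borealis} = 38 − 2·20.4 + 23.6 = 20.8.
Profit = (20.4 − 10)·20.8 = 216.32.

216.32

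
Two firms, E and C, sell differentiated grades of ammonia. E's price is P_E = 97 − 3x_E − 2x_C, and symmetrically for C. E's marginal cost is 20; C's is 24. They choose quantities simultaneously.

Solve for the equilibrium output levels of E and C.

9.875, 8.875

Firm E's profit: π = x_E(97 − 3x_E − 2x_C) − 20x_E.
∂π/∂x_E = 77 − 6x_E − 2x_C = 0 ⇒ x_E = 77/6 − (1/3)x_C.
Similarly x_C = 73/6 − (1/3)x_E.
Substituting the second reaction function into the first: x_E = 77/6 − (1/3)(73/6 − (1/3)x_E), which gives (8/9)x_E = 79/9 ⇒ x_E = 9.875.
Then x_C = 73/6 − (1/3)·9.875 = 8.875.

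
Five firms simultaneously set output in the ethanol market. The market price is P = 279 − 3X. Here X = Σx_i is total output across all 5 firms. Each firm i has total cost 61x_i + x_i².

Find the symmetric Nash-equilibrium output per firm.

A representative firm's profit is π_i = x_i(279 − 3X) − 61x_i − x_i², with X = x_i + Σ_{j≠i} x_j.
First-order condition: 218 − 8x_i − 3Σ_{j≠i} x_j = 0.
In a symmetric equilibrium every firm chooses the same x, so Σ_{j≠i} x_j = 4x. The condition becomes 218 − 20x = 0, giving x = 218/20 = 10.9.

10.9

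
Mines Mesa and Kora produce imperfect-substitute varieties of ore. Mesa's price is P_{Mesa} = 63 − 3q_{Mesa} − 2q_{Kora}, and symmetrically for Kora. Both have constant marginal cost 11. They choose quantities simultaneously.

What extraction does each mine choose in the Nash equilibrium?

6.5

Mine Mesa's profit: π = q_{Mesa}(63 − 3q_{Mesa} − 2q_{Kora}) − 11q_{Mesa}.
∂π/∂q_{Mesa} = 52 − 6q_{Mesa} − 2q_{Kora} = 0 ⇒ q_{Mesa} = 26/3 − (1/3)q_{Kora}.
By symmetry q_{Kora} = q_{Mesa}; substituting into the reaction function, (4/3)q_{Mesa} = 26/3 and q_{Mesa} = 6.5.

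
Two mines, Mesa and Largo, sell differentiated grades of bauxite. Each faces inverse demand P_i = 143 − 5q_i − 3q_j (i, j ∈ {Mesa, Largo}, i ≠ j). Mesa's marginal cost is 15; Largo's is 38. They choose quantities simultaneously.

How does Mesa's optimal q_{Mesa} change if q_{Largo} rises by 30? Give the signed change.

-9

Mine Mesa's profit: π = q_{Mesa}(143 − 5q_{Mesa} − 3q_{Largo}) − 15q_{Mesa}.
∂π/∂q_{Mesa} = 128 − 10q_{Mesa} − 3q_{Largo} = 0 ⇒ q_{Mesa} = 12.8 − 0.3q_{Largo}.
The reaction-function slope is −0.3, so a 30-unit rise in q_{Largo} moves q_{Mesa} by −0.3 × 30 = −9. Mesa's best response falls — the actions are strategic substitutes.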